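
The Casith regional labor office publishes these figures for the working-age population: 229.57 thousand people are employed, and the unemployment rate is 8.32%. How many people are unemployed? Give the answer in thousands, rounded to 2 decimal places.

Let U be the number unemployed. The labor force is E + U, and U/(E+U) = 0.0832.
So U = 0.0832 × 229.57 / (1 − 0.0832) = 19.1002 / 0.9168 ≈ 20.83 thousand.

About 20.83 thousand are unemployed.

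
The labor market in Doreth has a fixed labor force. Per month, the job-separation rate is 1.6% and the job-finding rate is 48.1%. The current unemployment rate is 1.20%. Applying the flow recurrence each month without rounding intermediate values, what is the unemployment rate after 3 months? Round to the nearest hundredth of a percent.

With a fixed labor force, u_{t+1} = u_t + s·(1−u_t) − f·u_t = u_t·(1−s−f) + s.
Here 1−s−f = 0.503 and s = 0.016.
u_1 = 0.012000 × 0.503 + 0.016 = 0.022036.
u_2 = 0.022036 × 0.503 + 0.016 = 0.027084.
u_3 = 0.027084 × 0.503 + 0.016 = 0.029623.

Unemployment rate after three months ≈ 2.96%.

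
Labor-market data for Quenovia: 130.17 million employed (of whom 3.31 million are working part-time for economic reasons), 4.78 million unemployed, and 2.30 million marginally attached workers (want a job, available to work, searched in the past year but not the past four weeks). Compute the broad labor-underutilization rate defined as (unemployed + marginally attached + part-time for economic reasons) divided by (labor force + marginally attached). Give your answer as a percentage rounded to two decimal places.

Broad underutilization rate ≈ 7.57%.

Labor force = 130.17 + 4.78 = 134.95 million.
Numerator = 4.78 + 2.30 + 3.31 = 10.39 million.
Denominator = 134.95 + 2.30 = 137.25 million.
Broad rate = 10.39 / 137.25 = 7.57%.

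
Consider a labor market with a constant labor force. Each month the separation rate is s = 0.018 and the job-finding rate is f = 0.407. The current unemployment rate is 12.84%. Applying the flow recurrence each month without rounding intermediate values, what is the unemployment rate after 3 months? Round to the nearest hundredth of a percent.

Unemployment rate after three months ≈ 5.87%.

With a fixed labor force, u_{t+1} = u_t + s·(1−u_t) − f·u_t = u_t·(1−s−f) + s.
Here 1−s−f = 0.575 and s = 0.018.
u_1 = 0.128400 × 0.575 + 0.018 = 0.091830.
u_2 = 0.091830 × 0.575 + 0.018 = 0.070802.
u_3 = 0.070802 × 0.575 + 0.018 = 0.058711.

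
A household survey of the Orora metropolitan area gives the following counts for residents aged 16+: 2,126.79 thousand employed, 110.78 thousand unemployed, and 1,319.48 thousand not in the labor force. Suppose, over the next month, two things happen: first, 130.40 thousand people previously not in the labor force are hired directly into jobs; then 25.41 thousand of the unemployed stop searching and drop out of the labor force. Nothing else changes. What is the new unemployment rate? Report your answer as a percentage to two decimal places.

Initially, labor force = 2,126.79 + 110.78 = 2,237.57 thousand, so u = 110.78/2,237.57 = 4.95%.
After the first change, employed and labor force both rise by 130.40; unemployed unchanged → E = 2,257.19, U = 110.78, labor force = 2,367.97 thousand.
After the second change, unemployed and labor force both fall by 25.41 → E = 2,257.19, U = 85.37, labor force = 2,342.56 thousand.
New unemployment rate = 85.37 / 2,342.56 = 3.64%.

New unemployment rate ≈ 3.64%.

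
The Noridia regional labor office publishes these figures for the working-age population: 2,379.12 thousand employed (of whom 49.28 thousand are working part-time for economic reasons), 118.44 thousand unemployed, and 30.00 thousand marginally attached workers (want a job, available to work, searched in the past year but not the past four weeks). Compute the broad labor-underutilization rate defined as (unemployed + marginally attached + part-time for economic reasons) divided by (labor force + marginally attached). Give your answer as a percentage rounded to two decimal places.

Labor force = 2,379.12 + 118.44 = 2,497.56 thousand.
Numerator = 118.44 + 30.00 + 49.28 = 197.72 thousand.
Denominator = 2,497.56 + 30.00 = 2,527.56 thousand.
Broad rate = 197.72 / 2,527.56 = 7.82%.

Broad underutilization rate ≈ 7.82%.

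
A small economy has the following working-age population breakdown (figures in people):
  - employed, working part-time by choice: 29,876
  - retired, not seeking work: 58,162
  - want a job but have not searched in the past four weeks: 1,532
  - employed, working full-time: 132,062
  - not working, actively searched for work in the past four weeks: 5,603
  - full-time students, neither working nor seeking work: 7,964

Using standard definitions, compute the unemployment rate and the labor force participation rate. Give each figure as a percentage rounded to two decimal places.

Employed = 29,876 + 132,062 = 161,938.
Unemployed = 5,603.
Labor force = 161,938 + 5,603 = 167,541.
Not in labor force = 58,162 + 1,532 + 7,964 = 67,658 (those not working and not actively searching are outside the labor force — including those who want a job but have given up searching).
Civilian working-age population = 167,541 + 67,658 = 235,199.
Unemployment rate = 5,603 / 167,541 = 3.34%.
Labor force participation rate = 167,541 / 235,199 = 71.23%.

Unemployment rate ≈ 3.34%; labor force participation rate ≈ 71.23%.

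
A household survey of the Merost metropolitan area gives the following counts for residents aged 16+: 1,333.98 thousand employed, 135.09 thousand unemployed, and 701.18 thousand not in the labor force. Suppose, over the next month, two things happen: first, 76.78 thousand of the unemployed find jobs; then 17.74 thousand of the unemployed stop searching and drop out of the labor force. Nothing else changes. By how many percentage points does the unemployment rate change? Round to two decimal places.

Initially, labor force = 1,333.98 + 135.09 = 1,469.07 thousand, so u = 135.09/1,469.07 = 9.20%.
After the first change, unemployed falls and employed rises by 76.78; labor force unchanged → E = 1,410.76, U = 58.31, labor force = 1,469.07 thousand.
After the second change, unemployed and labor force both fall by 17.74 → E = 1,410.76, U = 40.57, labor force = 1,451.33 thousand.
New unemployment rate = 40.57 / 1,451.33 = 2.80%.
Change = 2.80% − 9.20% = −6.40 percentage points.

The unemployment rate changes by −6.40 percentage points.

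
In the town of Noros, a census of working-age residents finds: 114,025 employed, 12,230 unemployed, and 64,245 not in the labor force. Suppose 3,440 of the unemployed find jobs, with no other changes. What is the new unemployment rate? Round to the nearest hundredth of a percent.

New unemployment rate ≈ 6.96%.

Initially, labor force = 114,025 + 12,230 = 126,255, so u = 12,230/126,255 = 9.69%.
After the change, unemployed falls and employed rises by 3,440; labor force unchanged → E = 117,465, U = 8,790, labor force = 126,255.
New unemployment rate = 8,790 / 126,255 = 6.96%.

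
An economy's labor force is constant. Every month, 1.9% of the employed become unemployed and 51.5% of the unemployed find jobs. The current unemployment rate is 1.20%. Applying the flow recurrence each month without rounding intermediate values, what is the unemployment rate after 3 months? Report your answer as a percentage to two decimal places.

With a fixed labor force, u_{t+1} = u_t + s·(1−u_t) − f·u_t = u_t·(1−s−f) + s.
Here 1−s−f = 0.466 and s = 0.019.
u_1 = 0.012000 × 0.466 + 0.019 = 0.024592.
u_2 = 0.024592 × 0.466 + 0.019 = 0.030460.
u_3 = 0.030460 × 0.466 + 0.019 = 0.033194.

Unemployment rate after three months ≈ 3.32%.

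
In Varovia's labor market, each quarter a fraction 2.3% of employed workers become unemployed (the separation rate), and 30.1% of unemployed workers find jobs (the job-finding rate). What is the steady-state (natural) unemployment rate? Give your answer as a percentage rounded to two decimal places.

Steady-state unemployment rate ≈ 7.10%.

At steady state the flows balance: s·E = f·U, so U/(E+U) = s/(s+f).
u* = 2.3 / (2.3 + 30.1) = 2.3 / 32.40 = 7.10%.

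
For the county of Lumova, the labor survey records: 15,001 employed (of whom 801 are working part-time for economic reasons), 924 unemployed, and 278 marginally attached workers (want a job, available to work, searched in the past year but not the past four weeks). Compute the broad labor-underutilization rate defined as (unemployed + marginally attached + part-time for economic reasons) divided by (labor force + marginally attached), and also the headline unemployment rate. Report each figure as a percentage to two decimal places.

Broad underutilization rate ≈ 12.36%; headline unemployment rate ≈ 5.80%.

Labor force = 15,001 + 924 = 15,925.
Numerator = 924 + 278 + 801 = 2,003.
Denominator = 15,925 + 278 = 16,203.
Broad rate = 2,003 / 16,203 = 12.36%.
Headline unemployment rate = 924 / 15,925 = 5.80%.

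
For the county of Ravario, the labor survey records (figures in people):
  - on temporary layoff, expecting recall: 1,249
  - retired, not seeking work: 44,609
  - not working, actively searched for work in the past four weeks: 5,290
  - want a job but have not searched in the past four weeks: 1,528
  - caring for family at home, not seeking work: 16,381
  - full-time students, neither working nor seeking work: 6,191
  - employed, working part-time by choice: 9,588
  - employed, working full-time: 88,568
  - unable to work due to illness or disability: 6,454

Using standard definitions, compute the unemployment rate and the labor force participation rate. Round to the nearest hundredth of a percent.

Employed = 9,588 + 88,568 = 98,156.
Unemployed = 1,249 + 5,290 = 6,539 (jobless and actively searching, or on temporary layoff).
Labor force = 98,156 + 6,539 = 104,695.
Not in labor force = 44,609 + 1,528 + 16,381 + 6,191 + 6,454 = 75,163 (those not working and not actively searching are outside the labor force — including those who want a job but have given up searching).
Civilian working-age population = 104,695 + 75,163 = 179,858.
Unemployment rate = 6,539 / 104,695 = 6.25%.
Labor force participation rate = 104,695 / 179,858 = 58.21%.

Unemployment rate ≈ 6.25%; labor force participation rate ≈ 58.21%.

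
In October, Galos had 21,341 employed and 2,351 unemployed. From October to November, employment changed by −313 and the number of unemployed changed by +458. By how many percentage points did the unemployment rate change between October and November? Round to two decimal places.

October: labor force = 21,341 + 2,351 = 23,692; u = 2,351/23,692 = 9.92%.
November: labor force = 21,028 + 2,809 = 23,837; u = 2,809/23,837 = 11.78%.
Change = 11.78% − 9.92% = +1.86 pp.

The unemployment rate changed by +1.86 percentage points.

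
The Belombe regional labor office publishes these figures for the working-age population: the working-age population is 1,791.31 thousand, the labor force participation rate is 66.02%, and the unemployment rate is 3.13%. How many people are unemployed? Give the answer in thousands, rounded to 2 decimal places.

Labor force = 0.6602 × 1,791.31 = 1,182.62 thousand.
Unemployed = 0.0313 × 1,182.62 ≈ 37.02 thousand.

About 37.02 thousand are unemployed.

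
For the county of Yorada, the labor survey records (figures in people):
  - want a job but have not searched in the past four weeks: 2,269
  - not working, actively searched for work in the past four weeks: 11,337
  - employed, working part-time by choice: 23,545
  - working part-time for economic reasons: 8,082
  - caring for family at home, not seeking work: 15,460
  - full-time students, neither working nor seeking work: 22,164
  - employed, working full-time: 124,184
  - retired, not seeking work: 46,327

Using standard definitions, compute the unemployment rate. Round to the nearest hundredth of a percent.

Employed = 23,545 + 8,082 + 124,184 = 155,811 (anyone who worked, including part-time for economic reasons, counts as employed).
Unemployed = 11,337.
Labor force = 155,811 + 11,337 = 167,148.
Unemployment rate = 11,337 / 167,148 = 6.78%.

Unemployment rate ≈ 6.78%.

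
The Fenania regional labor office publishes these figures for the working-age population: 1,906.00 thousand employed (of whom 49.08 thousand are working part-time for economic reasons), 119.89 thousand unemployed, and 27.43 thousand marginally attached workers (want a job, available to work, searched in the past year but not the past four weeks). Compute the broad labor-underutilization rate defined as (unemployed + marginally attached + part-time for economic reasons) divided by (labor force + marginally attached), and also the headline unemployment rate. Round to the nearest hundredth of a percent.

Labor force = 1,906.00 + 119.89 = 2,025.89 thousand.
Numerator = 119.89 + 27.43 + 49.08 = 196.40 thousand.
Denominator = 2,025.89 + 27.43 = 2,053.32 thousand.
Broad rate = 196.40 / 2,053.32 = 9.56%.
Headline unemployment rate = 119.89 / 2,025.89 = 5.92%.

Broad underutilization rate ≈ 9.56%; headline unemployment rate ≈ 5.92%.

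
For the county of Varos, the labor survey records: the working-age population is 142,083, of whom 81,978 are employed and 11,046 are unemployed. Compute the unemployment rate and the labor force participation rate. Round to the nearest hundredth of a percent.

Unemployment rate ≈ 11.87%; labor force participation rate ≈ 65.47%.

Labor force = employed + unemployed = 81,978 + 11,046 = 93,024.
Unemployment rate = 11,046 / 93,024 = 11.87%.
Labor force participation rate = 93,024 / 142,083 = 65.47%.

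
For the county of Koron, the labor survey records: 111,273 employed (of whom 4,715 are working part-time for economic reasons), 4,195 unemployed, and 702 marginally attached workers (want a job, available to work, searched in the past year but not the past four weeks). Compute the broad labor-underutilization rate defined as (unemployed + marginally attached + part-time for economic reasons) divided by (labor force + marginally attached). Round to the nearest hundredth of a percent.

Labor force = 111,273 + 4,195 = 115,468.
Numerator = 4,195 + 702 + 4,715 = 9,612.
Denominator = 115,468 + 702 = 116,170.
Broad rate = 9,612 / 116,170 = 8.27%.

Broad underutilization rate ≈ 8.27%.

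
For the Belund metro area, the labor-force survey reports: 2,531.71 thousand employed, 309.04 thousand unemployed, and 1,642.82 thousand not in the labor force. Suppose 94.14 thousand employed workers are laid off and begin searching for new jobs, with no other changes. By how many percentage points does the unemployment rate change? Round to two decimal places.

The unemployment rate changes by +3.31 percentage points.

Initially, labor force = 2,531.71 + 309.04 = 2,840.75 thousand, so u = 309.04/2,840.75 = 10.88%.
After the change, employed falls and unemployed rises by 94.14; labor force unchanged → E = 2,437.57, U = 403.18, labor force = 2,840.75 thousand.
New unemployment rate = 403.18 / 2,840.75 = 14.19%.
Change = 14.19% − 10.88% = +3.31 percentage points.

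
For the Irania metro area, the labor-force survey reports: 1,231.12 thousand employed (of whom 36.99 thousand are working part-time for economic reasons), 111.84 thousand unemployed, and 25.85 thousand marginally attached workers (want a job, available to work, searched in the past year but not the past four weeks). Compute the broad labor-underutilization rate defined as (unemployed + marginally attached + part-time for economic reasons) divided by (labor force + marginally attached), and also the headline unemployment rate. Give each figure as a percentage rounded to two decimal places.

Broad underutilization rate ≈ 12.76%; headline unemployment rate ≈ 8.33%.

Labor force = 1,231.12 + 111.84 = 1,342.96 thousand.
Numerator = 111.84 + 25.85 + 36.99 = 174.68 thousand.
Denominator = 1,342.96 + 25.85 = 1,368.81 thousand.
Broad rate = 174.68 / 1,368.81 = 12.76%.
Headline unemployment rate = 111.84 / 1,342.96 = 8.33%.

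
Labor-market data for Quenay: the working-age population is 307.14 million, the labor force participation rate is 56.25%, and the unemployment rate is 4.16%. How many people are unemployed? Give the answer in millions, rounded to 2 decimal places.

Labor force = 0.5625 × 307.14 = 172.77 million.
Unemployed = 0.0416 × 172.77 ≈ 7.19 million.

About 7.19 million are unemployed.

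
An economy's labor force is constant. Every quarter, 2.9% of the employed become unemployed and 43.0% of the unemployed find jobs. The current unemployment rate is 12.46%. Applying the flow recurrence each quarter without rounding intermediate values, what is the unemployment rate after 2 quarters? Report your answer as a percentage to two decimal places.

With a fixed labor force, u_{t+1} = u_t + s·(1−u_t) − f·u_t = u_t·(1−s−f) + s.
Here 1−s−f = 0.541 and s = 0.029.
u_1 = 0.124600 × 0.541 + 0.029 = 0.096409.
u_2 = 0.096409 × 0.541 + 0.029 = 0.081157.

Unemployment rate after two quarters ≈ 8.12%.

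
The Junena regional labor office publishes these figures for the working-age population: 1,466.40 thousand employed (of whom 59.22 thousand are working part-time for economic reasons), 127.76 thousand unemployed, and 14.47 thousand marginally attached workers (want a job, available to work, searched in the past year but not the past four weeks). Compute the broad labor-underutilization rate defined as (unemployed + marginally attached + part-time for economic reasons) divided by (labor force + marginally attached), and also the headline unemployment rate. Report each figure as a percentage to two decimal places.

Broad underutilization rate ≈ 12.52%; headline unemployment rate ≈ 8.01%.

Labor force = 1,466.40 + 127.76 = 1,594.16 thousand.
Numerator = 127.76 + 14.47 + 59.22 = 201.45 thousand.
Denominator = 1,594.16 + 14.47 = 1,608.63 thousand.
Broad rate = 201.45 / 1,608.63 = 12.52%.
Headline unemployment rate = 127.76 / 1,594.16 = 8.01%.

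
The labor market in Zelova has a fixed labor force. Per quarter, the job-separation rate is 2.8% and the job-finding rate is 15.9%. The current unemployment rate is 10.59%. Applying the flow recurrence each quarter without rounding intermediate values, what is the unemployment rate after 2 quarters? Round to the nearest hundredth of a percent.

With a fixed labor force, u_{t+1} = u_t + s·(1−u_t) − f·u_t = u_t·(1−s−f) + s.
Here 1−s−f = 0.813 and s = 0.028.
u_1 = 0.105900 × 0.813 + 0.028 = 0.114097.
u_2 = 0.114097 × 0.813 + 0.028 = 0.120761.

Unemployment rate after two quarters ≈ 12.08%.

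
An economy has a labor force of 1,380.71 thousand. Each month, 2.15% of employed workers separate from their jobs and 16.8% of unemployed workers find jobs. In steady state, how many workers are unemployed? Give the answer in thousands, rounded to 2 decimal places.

About 156.65 thousand are unemployed in steady state.

Steady-state unemployment rate u* = s/(s+f) = 2.15/(2.15+16.8) = 0.113456.
Unemployed = u* × labor force = 0.113456 × 1,380.71 ≈ 156.65 thousand.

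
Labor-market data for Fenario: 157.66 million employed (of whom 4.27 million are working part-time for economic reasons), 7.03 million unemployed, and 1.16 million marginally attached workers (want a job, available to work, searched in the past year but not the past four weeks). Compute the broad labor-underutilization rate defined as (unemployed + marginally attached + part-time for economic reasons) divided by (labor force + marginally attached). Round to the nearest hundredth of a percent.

Labor force = 157.66 + 7.03 = 164.69 million.
Numerator = 7.03 + 1.16 + 4.27 = 12.46 million.
Denominator = 164.69 + 1.16 = 165.85 million.
Broad rate = 12.46 / 165.85 = 7.51%.

Broad underutilization rate ≈ 7.51%.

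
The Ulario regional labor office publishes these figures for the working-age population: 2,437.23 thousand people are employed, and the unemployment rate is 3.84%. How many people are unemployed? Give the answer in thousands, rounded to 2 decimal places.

Let U be the number unemployed. The labor force is E + U, and U/(E+U) = 0.0384.
So U = 0.0384 × 2,437.23 / (1 − 0.0384) = 93.5896 / 0.9616 ≈ 97.33 thousand.

About 97.33 thousand are unemployed.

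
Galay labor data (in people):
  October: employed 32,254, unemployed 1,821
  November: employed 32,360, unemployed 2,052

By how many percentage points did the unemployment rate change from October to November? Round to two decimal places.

October: labor force = 32,254 + 1,821 = 34,075; u = 1,821/34,075 = 5.34%.
November: labor force = 32,360 + 2,052 = 34,412; u = 2,052/34,412 = 5.96%.
Change = 5.96% − 5.34% = +0.62 pp.

The unemployment rate changed by +0.62 percentage points.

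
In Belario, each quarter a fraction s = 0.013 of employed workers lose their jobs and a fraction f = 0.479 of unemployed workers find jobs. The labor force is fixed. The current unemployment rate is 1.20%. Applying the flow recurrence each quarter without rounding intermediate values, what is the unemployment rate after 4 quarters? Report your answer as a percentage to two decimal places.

Unemployment rate after four quarters ≈ 2.55%.

With a fixed labor force, u_{t+1} = u_t + s·(1−u_t) − f·u_t = u_t·(1−s−f) + s.
Here 1−s−f = 0.508 and s = 0.013.
u_1 = 0.012000 × 0.508 + 0.013 = 0.019096.
u_2 = 0.019096 × 0.508 + 0.013 = 0.022701.
u_3 = 0.022701 × 0.508 + 0.013 = 0.024532.
u_4 = 0.024532 × 0.508 + 0.013 = 0.025462.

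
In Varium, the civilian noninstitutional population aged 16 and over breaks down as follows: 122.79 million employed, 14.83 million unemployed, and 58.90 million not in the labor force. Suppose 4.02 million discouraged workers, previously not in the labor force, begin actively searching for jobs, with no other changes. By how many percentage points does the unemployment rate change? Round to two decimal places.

The unemployment rate changes by +2.53 percentage points.

Initially, labor force = 122.79 + 14.83 = 137.62 million, so u = 14.83/137.62 = 10.78%.
After the change, unemployed and labor force both rise by 4.02 → E = 122.79, U = 18.85, labor force = 141.64 million.
New unemployment rate = 18.85 / 141.64 = 13.31%.
Change = 13.31% − 10.78% = +2.53 percentage points.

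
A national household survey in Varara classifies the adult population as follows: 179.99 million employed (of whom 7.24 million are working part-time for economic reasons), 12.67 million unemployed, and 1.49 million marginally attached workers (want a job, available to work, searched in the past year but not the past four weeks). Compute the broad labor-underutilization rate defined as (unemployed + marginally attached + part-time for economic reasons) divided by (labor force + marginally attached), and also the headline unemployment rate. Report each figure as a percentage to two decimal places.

Broad underutilization rate ≈ 11.02%; headline unemployment rate ≈ 6.58%.

Labor force = 179.99 + 12.67 = 192.66 million.
Numerator = 12.67 + 1.49 + 7.24 = 21.40 million.
Denominator = 192.66 + 1.49 = 194.15 million.
Broad rate = 21.40 / 194.15 = 11.02%.
Headline unemployment rate = 12.67 / 192.66 = 6.58%.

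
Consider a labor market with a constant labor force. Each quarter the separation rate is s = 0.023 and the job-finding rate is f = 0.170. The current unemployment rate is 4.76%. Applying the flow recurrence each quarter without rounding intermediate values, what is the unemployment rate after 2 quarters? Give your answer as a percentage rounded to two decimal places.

With a fixed labor force, u_{t+1} = u_t + s·(1−u_t) − f·u_t = u_t·(1−s−f) + s.
Here 1−s−f = 0.807 and s = 0.023.
u_1 = 0.047600 × 0.807 + 0.023 = 0.061413.
u_2 = 0.061413 × 0.807 + 0.023 = 0.072560.

Unemployment rate after two quarters ≈ 7.26%.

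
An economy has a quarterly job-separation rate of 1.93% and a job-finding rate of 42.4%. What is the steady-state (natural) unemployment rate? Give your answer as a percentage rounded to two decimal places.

Steady-state unemployment rate ≈ 4.35%.

At steady state the flows balance: s·E = f·U, so U/(E+U) = s/(s+f).
u* = 1.93 / (1.93 + 42.4) = 1.93 / 44.33 = 4.35%.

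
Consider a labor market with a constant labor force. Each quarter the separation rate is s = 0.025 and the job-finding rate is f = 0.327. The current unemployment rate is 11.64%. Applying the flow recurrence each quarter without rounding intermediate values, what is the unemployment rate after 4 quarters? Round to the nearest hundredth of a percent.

Unemployment rate after four quarters ≈ 7.90%.

With a fixed labor force, u_{t+1} = u_t + s·(1−u_t) − f·u_t = u_t·(1−s−f) + s.
Here 1−s−f = 0.648 and s = 0.025.
u_1 = 0.116400 × 0.648 + 0.025 = 0.100427.
u_2 = 0.100427 × 0.648 + 0.025 = 0.090077.
u_3 = 0.090077 × 0.648 + 0.025 = 0.083370.
u_4 = 0.083370 × 0.648 + 0.025 = 0.079024.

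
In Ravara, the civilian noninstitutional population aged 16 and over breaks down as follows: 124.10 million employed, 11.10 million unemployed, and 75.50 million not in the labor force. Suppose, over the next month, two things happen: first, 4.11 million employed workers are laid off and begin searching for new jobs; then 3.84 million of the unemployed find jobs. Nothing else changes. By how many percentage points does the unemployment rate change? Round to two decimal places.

The unemployment rate changes by +0.20 percentage points.

Initially, labor force = 124.10 + 11.10 = 135.20 million, so u = 11.10/135.20 = 8.21%.
After the first change, employed falls and unemployed rises by 4.11; labor force unchanged → E = 119.99, U = 15.21, labor force = 135.20 million.
After the second change, unemployed falls and employed rises by 3.84; labor force unchanged → E = 123.83, U = 11.37, labor force = 135.20 million.
New unemployment rate = 11.37 / 135.20 = 8.41%.
Change = 8.41% − 8.21% = +0.20 percentage points.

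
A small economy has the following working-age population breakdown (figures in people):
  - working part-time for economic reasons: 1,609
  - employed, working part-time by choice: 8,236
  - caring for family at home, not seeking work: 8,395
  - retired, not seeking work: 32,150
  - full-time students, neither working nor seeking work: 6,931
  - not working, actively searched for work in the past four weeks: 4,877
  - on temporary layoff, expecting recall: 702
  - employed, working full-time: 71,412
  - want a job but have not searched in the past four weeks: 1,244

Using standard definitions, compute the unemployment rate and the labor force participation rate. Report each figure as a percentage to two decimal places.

Unemployment rate ≈ 6.42%; labor force participation rate ≈ 64.06%.

Employed = 1,609 + 8,236 + 71,412 = 81,257 (anyone who worked, including part-time for economic reasons, counts as employed).
Unemployed = 4,877 + 702 = 5,579 (jobless and actively searching, or on temporary layoff).
Labor force = 81,257 + 5,579 = 86,836.
Not in labor force = 8,395 + 32,150 + 6,931 + 1,244 = 48,720 (those not working and not actively searching are outside the labor force — including those who want a job but have given up searching).
Civilian working-age population = 86,836 + 48,720 = 135,556.
Unemployment rate = 5,579 / 86,836 = 6.42%.
Labor force participation rate = 86,836 / 135,556 = 64.06%.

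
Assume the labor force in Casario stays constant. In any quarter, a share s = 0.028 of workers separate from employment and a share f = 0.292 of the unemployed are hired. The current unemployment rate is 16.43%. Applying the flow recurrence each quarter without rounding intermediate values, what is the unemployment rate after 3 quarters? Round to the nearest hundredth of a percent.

With a fixed labor force, u_{t+1} = u_t + s·(1−u_t) − f·u_t = u_t·(1−s−f) + s.
Here 1−s−f = 0.680 and s = 0.028.
u_1 = 0.164300 × 0.680 + 0.028 = 0.139724.
u_2 = 0.139724 × 0.680 + 0.028 = 0.123012.
u_3 = 0.123012 × 0.680 + 0.028 = 0.111648.

Unemployment rate after three quarters ≈ 11.16%.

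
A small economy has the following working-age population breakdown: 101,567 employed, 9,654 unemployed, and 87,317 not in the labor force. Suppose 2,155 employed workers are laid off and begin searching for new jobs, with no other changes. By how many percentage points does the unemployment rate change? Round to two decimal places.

Initially, labor force = 101,567 + 9,654 = 111,221, so u = 9,654/111,221 = 8.68%.
After the change, employed falls and unemployed rises by 2,155; labor force unchanged → E = 99,412, U = 11,809, labor force = 111,221.
New unemployment rate = 11,809 / 111,221 = 10.62%.
Change = 10.62% − 8.68% = +1.94 percentage points.

The unemployment rate changes by +1.94 percentage points.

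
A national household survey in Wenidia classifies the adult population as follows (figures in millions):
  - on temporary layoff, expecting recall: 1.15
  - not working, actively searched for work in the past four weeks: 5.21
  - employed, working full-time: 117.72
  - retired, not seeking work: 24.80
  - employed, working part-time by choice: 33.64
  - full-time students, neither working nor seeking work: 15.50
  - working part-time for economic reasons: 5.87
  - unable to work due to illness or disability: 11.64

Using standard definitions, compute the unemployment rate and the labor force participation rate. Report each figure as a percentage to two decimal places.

Unemployment rate ≈ 3.89%; labor force participation rate ≈ 75.90%.

Employed = 117.72 + 33.64 + 5.87 = 157.23 million (anyone who worked, including part-time for economic reasons, counts as employed).
Unemployed = 1.15 + 5.21 = 6.36 million (jobless and actively searching, or on temporary layoff).
Labor force = 157.23 + 6.36 = 163.59 million.
Not in labor force = 24.80 + 15.50 + 11.64 = 51.94 million (those not working and not actively searching are outside the labor force).
Civilian working-age population = 163.59 + 51.94 = 215.53 million.
Unemployment rate = 6.36 / 163.59 = 3.89%.
Labor force participation rate = 163.59 / 215.53 = 75.90%.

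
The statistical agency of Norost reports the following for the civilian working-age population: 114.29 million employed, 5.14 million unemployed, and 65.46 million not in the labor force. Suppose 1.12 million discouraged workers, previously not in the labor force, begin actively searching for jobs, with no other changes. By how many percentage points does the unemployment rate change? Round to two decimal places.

Initially, labor force = 114.29 + 5.14 = 119.43 million, so u = 5.14/119.43 = 4.30%.
After the change, unemployed and labor force both rise by 1.12 → E = 114.29, U = 6.26, labor force = 120.55 million.
New unemployment rate = 6.26 / 120.55 = 5.19%.
Change = 5.19% − 4.30% = +0.89 percentage points.

The unemployment rate changes by +0.89 percentage points.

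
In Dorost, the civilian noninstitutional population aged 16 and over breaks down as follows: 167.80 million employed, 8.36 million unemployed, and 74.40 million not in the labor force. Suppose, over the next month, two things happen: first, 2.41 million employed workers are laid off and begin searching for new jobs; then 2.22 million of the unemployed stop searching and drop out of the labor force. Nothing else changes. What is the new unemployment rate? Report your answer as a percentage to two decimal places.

Initially, labor force = 167.80 + 8.36 = 176.16 million, so u = 8.36/176.16 = 4.75%.
After the first change, employed falls and unemployed rises by 2.41; labor force unchanged → E = 165.39, U = 10.77, labor force = 176.16 million.
After the second change, unemployed and labor force both fall by 2.22 → E = 165.39, U = 8.55, labor force = 173.94 million.
New unemployment rate = 8.55 / 173.94 = 4.92%.

New unemployment rate ≈ 4.92%.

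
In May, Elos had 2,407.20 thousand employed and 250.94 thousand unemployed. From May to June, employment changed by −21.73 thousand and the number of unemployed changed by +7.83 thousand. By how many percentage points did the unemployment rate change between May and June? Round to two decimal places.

The unemployment rate changed by +0.35 percentage points.

May: labor force = 2,407.20 + 250.94 = 2,658.14; u = 250.94/2,658.14 = 9.44%.
June: labor force = 2,385.47 + 258.77 = 2,644.24; u = 258.77/2,644.24 = 9.79%.
Change = 9.79% − 9.44% = +0.35 pp.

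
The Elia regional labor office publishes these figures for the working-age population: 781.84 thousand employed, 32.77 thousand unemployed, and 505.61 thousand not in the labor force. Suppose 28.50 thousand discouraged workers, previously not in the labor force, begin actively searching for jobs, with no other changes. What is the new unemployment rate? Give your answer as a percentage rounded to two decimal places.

Initially, labor force = 781.84 + 32.77 = 814.61 thousand, so u = 32.77/814.61 = 4.02%.
After the change, unemployed and labor force both rise by 28.50 → E = 781.84, U = 61.27, labor force = 843.11 thousand.
New unemployment rate = 61.27 / 843.11 = 7.27%.

New unemployment rate ≈ 7.27%.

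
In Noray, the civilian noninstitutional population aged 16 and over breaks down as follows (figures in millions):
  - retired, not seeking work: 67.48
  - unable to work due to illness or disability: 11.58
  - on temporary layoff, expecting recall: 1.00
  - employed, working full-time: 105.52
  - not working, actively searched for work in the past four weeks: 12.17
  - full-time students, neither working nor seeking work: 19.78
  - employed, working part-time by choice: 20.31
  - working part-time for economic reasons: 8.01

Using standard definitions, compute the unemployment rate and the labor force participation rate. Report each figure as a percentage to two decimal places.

Employed = 105.52 + 20.31 + 8.01 = 133.84 million (anyone who worked, including part-time for economic reasons, counts as employed).
Unemployed = 1.00 + 12.17 = 13.17 million (jobless and actively searching, or on temporary layoff).
Labor force = 133.84 + 13.17 = 147.01 million.
Not in labor force = 67.48 + 11.58 + 19.78 = 98.84 million (those not working and not actively searching are outside the labor force).
Civilian working-age population = 147.01 + 98.84 = 245.85 million.
Unemployment rate = 13.17 / 147.01 = 8.96%.
Labor force participation rate = 147.01 / 245.85 = 59.80%.

Unemployment rate ≈ 8.96%; labor force participation rate ≈ 59.80%.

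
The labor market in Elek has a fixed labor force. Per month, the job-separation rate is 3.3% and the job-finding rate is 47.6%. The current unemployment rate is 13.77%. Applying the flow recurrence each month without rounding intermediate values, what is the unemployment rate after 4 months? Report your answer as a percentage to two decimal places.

Unemployment rate after four months ≈ 6.91%.

With a fixed labor force, u_{t+1} = u_t + s·(1−u_t) − f·u_t = u_t·(1−s−f) + s.
Here 1−s−f = 0.491 and s = 0.033.
u_1 = 0.137700 × 0.491 + 0.033 = 0.100611.
u_2 = 0.100611 × 0.491 + 0.033 = 0.082400.
u_3 = 0.082400 × 0.491 + 0.033 = 0.073458.
u_4 = 0.073458 × 0.491 + 0.033 = 0.069068.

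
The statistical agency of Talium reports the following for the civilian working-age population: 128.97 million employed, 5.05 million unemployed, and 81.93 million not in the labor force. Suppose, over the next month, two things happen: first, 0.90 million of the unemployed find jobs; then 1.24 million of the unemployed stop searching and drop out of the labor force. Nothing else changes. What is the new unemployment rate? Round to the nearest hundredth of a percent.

Initially, labor force = 128.97 + 5.05 = 134.02 million, so u = 5.05/134.02 = 3.77%.
After the first change, unemployed falls and employed rises by 0.90; labor force unchanged → E = 129.87, U = 4.15, labor force = 134.02 million.
After the second change, unemployed and labor force both fall by 1.24 → E = 129.87, U = 2.91, labor force = 132.78 million.
New unemployment rate = 2.91 / 132.78 = 2.19%.

New unemployment rate ≈ 2.19%.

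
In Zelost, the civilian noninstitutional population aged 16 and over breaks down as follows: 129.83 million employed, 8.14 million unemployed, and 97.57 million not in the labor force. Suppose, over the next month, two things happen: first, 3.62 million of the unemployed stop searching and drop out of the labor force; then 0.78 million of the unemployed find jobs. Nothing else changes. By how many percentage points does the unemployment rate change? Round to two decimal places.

The unemployment rate changes by −3.12 percentage points.

Initially, labor force = 129.83 + 8.14 = 137.97 million, so u = 8.14/137.97 = 5.90%.
After the first change, unemployed and labor force both fall by 3.62 → E = 129.83, U = 4.52, labor force = 134.35 million.
After the second change, unemployed falls and employed rises by 0.78; labor force unchanged → E = 130.61, U = 3.74, labor force = 134.35 million.
New unemployment rate = 3.74 / 134.35 = 2.78%.
Change = 2.78% − 5.90% = −3.12 percentage points.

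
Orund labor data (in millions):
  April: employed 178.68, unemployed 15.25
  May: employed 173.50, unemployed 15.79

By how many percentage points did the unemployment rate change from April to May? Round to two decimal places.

April: labor force = 178.68 + 15.25 = 193.93; u = 15.25/193.93 = 7.86%.
May: labor force = 173.50 + 15.79 = 189.29; u = 15.79/189.29 = 8.34%.
Change = 8.34% − 7.86% = +0.48 pp.

The unemployment rate changed by +0.48 percentage points.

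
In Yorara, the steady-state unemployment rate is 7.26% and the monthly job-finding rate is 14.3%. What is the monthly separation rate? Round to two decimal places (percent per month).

From u* = s/(s+f): s = u·f/(1−u).
s = 0.0726 × 14.3 / (1 − 0.0726) = 1.0382 / 0.9274 ≈ 1.12% per month.

Separation rate ≈ 1.12% per month.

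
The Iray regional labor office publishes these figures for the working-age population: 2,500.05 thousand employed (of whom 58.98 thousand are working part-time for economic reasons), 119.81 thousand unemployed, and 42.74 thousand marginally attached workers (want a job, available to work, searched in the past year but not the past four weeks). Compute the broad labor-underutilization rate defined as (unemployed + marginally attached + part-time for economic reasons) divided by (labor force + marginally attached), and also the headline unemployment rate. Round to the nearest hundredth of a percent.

Labor force = 2,500.05 + 119.81 = 2,619.86 thousand.
Numerator = 119.81 + 42.74 + 58.98 = 221.53 thousand.
Denominator = 2,619.86 + 42.74 = 2,662.60 thousand.
Broad rate = 221.53 / 2,662.60 = 8.32%.
Headline unemployment rate = 119.81 / 2,619.86 = 4.57%.

Broad underutilization rate ≈ 8.32%; headline unemployment rate ≈ 4.57%.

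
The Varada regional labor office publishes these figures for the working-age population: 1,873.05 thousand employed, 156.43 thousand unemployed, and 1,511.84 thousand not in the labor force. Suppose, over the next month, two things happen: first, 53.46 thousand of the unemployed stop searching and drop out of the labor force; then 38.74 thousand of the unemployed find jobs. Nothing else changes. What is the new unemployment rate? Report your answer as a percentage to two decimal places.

Initially, labor force = 1,873.05 + 156.43 = 2,029.48 thousand, so u = 156.43/2,029.48 = 7.71%.
After the first change, unemployed and labor force both fall by 53.46 → E = 1,873.05, U = 102.97, labor force = 1,976.02 thousand.
After the second change, unemployed falls and employed rises by 38.74; labor force unchanged → E = 1,911.79, U = 64.23, labor force = 1,976.02 thousand.
New unemployment rate = 64.23 / 1,976.02 = 3.25%.

New unemployment rate ≈ 3.25%.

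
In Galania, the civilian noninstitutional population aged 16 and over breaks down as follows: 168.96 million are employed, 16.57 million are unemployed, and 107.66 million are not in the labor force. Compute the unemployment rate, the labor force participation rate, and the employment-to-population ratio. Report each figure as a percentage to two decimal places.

Unemployment rate ≈ 8.93%; labor force participation rate ≈ 63.28%; employment-population ratio ≈ 57.63%.

Labor force = employed + unemployed = 168.96 + 16.57 = 185.53 million.
Working-age population = 185.53 + 107.66 = 293.19 million.
Unemployment rate = 16.57 / 185.53 = 8.93%.
Labor force participation rate = 185.53 / 293.19 = 63.28%.
Employment-population ratio = 168.96 / 293.19 = 57.63%.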